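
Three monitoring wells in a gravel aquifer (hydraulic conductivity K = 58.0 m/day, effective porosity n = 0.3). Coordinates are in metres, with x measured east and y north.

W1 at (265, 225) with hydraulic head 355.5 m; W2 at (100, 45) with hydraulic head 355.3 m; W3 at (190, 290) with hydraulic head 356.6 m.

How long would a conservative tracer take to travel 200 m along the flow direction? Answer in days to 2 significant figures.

93 days

With h = a·x + b·y + c and W1 as origin, the differences give:
  (-165)·a + (-180)·b = -0.2
  (-75)·a + 65·b = +1.1
Eliminate b (×65 and ×(-180), subtract): -24225·a = 185.00 → a = ∂h/∂x = -0.007637
Back-substitute: b = ∂h/∂y = +0.008111.
|∇h| = √(-0.007637² + 0.008111²) = 0.01114
Seepage velocity v = K·i/n = 58.0 × 0.01114 / 0.3 = 2.154 m/day.
t = 200 / 2.154 = 92.85 days.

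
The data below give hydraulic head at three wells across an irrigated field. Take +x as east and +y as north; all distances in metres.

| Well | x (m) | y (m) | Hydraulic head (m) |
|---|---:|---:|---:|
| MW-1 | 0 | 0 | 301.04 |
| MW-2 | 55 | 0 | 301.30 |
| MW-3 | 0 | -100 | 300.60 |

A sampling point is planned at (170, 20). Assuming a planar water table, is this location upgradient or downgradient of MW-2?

upgradient

∂h/∂x = (301.30 − 301.04) / (55 − 0) = +0.004727
∂h/∂y = (300.60 − 301.04) / (-100 − 0) = +0.004400
Head at (170, 20) = 301.04 + (+0.004727)·(170) + (+0.004400)·(20) = 301.93 m.
That is higher than the 301.30 m at MW-2, so the point is upgradient.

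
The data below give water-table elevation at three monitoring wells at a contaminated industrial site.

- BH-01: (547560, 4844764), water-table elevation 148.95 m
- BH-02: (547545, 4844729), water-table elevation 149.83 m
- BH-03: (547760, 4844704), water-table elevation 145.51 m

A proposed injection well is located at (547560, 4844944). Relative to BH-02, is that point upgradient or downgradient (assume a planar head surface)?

downgradient

Taking BH-01 as reference: BH-02−BH-01 = (-15, -35, +0.88); BH-03−BH-01 = (200, -60, -3.44).
Determinant of the coordinate differences = (-15)·(-60) − 200·(-35) = 7900.
∂h/∂x = [(+0.88)·(-60) − (-3.44)·(-35)] / 7900 = -0.02192
∂h/∂y = [(-15)·(-3.44) − 200·(+0.88)] / 7900 = -0.01575
Head at (547560, 4844944) = 148.95 + (-0.02192)·(0) + (-0.01575)·(180) = 146.12 m.
That is lower than the 149.83 m at BH-02, so the point is downgradient.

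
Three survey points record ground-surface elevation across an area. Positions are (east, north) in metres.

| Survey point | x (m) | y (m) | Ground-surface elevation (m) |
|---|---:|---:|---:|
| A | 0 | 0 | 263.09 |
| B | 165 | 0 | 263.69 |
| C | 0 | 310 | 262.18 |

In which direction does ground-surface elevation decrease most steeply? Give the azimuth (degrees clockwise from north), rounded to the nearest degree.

309°

∂z/∂x = (263.69 − 263.09) / (165 − 0) = +0.003636
∂z/∂y = (262.18 − 263.09) / (310 − 0) = -0.002935
Steepest decrease is along −∇f: components (-0.003636 E, +0.002935 N).
Azimuth = atan2(-0.003636, +0.002935) = 308.9° ≈ 309°.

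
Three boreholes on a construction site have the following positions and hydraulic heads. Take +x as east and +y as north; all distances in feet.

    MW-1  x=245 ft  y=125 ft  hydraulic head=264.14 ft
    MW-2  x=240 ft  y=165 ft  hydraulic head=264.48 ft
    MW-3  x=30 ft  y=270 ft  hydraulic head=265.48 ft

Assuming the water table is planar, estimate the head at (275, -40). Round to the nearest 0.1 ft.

Three-point gradient (reference MW-1): Δ to MW-2 = (-5, 40, +0.34), Δ to MW-3 = (-215, 145, +1.34).
∂h/∂x = -0.0005460, ∂h/∂y = +0.008432 (det = 7875).
h(275, -40) = 264.14 + (-0.0005460)·(30) + (+0.008432)·(-165) = 264.14 -0.016 -1.391 = 262.732 ft.

262.7 ft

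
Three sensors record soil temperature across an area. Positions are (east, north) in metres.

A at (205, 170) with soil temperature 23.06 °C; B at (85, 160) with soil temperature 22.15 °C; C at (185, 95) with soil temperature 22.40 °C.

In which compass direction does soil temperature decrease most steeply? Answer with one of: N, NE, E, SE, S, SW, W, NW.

Taking A as reference: B−A = (-120, -10, -0.91); C−A = (-20, -75, -0.66).
Determinant of the coordinate differences = (-120)·(-75) − (-20)·(-10) = 8800.
∂T/∂x = [(-0.91)·(-75) − (-0.66)·(-10)] / 8800 = +0.007006
∂T/∂y = [(-120)·(-0.66) − (-20)·(-0.91)] / 8800 = +0.006932
Steepest decrease is along −∇f = (-0.007006 E, -0.006932 N) → southwest.

SW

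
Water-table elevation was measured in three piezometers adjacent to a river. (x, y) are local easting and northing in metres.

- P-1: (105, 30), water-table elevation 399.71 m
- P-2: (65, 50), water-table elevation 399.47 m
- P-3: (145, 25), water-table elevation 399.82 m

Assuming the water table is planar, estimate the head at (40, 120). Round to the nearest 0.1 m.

With h = a·x + b·y + c and P-1 as origin, the differences give:
  (-40)·a + 20·b = -0.24
  40·a + (-5)·b = +0.11
Eliminate b (×(-5) and ×20, subtract): -600·a = -1.000 → a = ∂h/∂x = +0.001667
Back-substitute: b = ∂h/∂y = -0.008667.
h(40, 120) = 399.71 + (+0.001667)·(-65) + (-0.008667)·(90) = 399.71 -0.108 -0.780 = 398.822 m.

398.8 m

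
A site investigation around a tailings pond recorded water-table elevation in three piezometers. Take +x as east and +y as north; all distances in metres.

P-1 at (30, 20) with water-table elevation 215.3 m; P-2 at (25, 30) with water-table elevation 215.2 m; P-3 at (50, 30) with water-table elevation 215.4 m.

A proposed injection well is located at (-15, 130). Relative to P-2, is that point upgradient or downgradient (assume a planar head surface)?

downgradient

Taking P-1 as reference: P-2−P-1 = (-5, 10, -0.1); P-3−P-1 = (20, 10, +0.1).
Determinant of the coordinate differences = (-5)·10 − 20·10 = -250.
∂h/∂x = [(-0.1)·10 − (+0.1)·10] / -250 = +0.008000
∂h/∂y = [(-5)·(+0.1) − 20·(-0.1)] / -250 = -0.006000
Head at (-15, 130) = 215.3 + (+0.008000)·(-45) + (-0.006000)·(110) = 214.28 m.
That is lower than the 215.2 m at P-2, so the point is downgradient.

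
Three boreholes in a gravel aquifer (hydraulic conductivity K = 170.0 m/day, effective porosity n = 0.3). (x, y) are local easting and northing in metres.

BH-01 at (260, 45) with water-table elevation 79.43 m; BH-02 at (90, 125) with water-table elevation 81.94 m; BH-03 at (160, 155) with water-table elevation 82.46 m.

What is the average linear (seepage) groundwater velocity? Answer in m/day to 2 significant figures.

Taking BH-01 as reference: BH-02−BH-01 = (-170, 80, +2.51); BH-03−BH-01 = (-100, 110, +3.03).
Determinant of the coordinate differences = (-170)·110 − (-100)·80 = -10700.
∂h/∂x = [(+2.51)·110 − (+3.03)·80] / -10700 = -0.003150
∂h/∂y = [(-170)·(+3.03) − (-100)·(+2.51)] / -10700 = +0.02468
|∇h| = √(-0.003150² + 0.02468²) = 0.02488
Seepage velocity v = K·i/n = 170.0 × 0.02488 / 0.3 = 14.1 m/day.

14 m/day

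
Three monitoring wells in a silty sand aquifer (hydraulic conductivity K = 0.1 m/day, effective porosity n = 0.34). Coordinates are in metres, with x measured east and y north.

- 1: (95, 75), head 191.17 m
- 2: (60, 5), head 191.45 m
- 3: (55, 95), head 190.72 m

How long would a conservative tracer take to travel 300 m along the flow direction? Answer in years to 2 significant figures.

Taking 1 as reference: 2−1 = (-35, -70, +0.28); 3−1 = (-40, 20, -0.45).
Solve a·Δx + b·Δy = Δh: det = (-35)·20 − (-40)·(-70) = -3500.
∂h/∂x = [(+0.28)·20 − (-0.45)·(-70)] / -3500 = +0.007400
∂h/∂y = [(-35)·(-0.45) − (-40)·(+0.28)] / -3500 = -0.007700
|∇h| = √(0.007400² + -0.007700²) = 0.01068
Seepage velocity v = K·i/n = 0.1 × 0.01068 / 0.34 = 0.003141 m/day.
t = 300 / 0.003141 = 9.551e+04 days = 261 years.

260 years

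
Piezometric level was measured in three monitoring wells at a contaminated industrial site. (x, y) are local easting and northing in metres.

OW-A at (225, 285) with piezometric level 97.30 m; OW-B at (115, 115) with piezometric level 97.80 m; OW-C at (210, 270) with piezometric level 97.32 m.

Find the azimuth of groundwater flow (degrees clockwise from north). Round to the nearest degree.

Differences from OW-A: to OW-B (Δx, Δy, Δh) = (-110, -170, +0.50); to OW-C = (-15, -15, +0.02).
Determinant of the coordinate differences = (-110)·(-15) − (-15)·(-170) = -900.
∂h/∂x = [(+0.50)·(-15) − (+0.02)·(-170)] / -900 = +0.004556
∂h/∂y = [(-110)·(+0.02) − (-15)·(+0.50)] / -900 = -0.005889
Flow direction (−∇h) has components (-0.004556 E, +0.005889 N).
Azimuth = atan2(E, N) = atan2(-0.004556, +0.005889) = 322.3° ≈ 322°.

322°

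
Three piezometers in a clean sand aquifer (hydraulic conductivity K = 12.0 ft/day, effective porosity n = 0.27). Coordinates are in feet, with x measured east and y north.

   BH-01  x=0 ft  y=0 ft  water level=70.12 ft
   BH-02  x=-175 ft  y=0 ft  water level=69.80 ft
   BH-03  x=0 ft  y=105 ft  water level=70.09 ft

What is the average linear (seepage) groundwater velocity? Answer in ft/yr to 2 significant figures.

∂h/∂x = (69.80 − 70.12) / (-175 − 0) = +0.001829
∂h/∂y = (70.09 − 70.12) / (105 − 0) = -0.0002857
|∇h| = √(0.001829² + -0.0002857²) = 0.001851
Seepage velocity v = K·i/n = 12.0 × 0.001851 / 0.27 = 0.08227 ft/day = 30.05 ft/yr.

30 ft/yr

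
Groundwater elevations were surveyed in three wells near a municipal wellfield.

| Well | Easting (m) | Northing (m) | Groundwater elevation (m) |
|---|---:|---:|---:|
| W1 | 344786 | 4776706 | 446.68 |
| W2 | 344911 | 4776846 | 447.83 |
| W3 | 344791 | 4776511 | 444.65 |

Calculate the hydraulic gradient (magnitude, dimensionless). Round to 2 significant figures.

0.011

Taking W1 as reference: W2−W1 = (125, 140, +1.15); W3−W1 = (5, -195, -2.03).
Determinant of the coordinate differences = 125·(-195) − 5·140 = -25075.
∂h/∂x = [(+1.15)·(-195) − (-2.03)·140] / -25075 = -0.002391
∂h/∂y = [125·(-2.03) − 5·(+1.15)] / -25075 = +0.01035
|∇h| = √(-0.002391² + 0.01035²) = 0.01062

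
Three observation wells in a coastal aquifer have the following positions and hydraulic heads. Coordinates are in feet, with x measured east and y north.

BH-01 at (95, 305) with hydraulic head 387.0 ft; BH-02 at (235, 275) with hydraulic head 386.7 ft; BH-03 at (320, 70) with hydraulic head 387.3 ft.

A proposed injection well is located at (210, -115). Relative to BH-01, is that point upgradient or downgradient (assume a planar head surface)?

Three-point gradient (reference BH-01): Δ to BH-02 = (140, -30, -0.3), Δ to BH-03 = (225, -235, +0.3).
∂h/∂x = -0.003040, ∂h/∂y = -0.004187 (det = -26150).
Head at (210, -115) = 387.0 + (-0.003040)·(115) + (-0.004187)·(-420) = 388.41 ft.
That is higher than the 387.0 ft at BH-01, so the point is upgradient.

upgradient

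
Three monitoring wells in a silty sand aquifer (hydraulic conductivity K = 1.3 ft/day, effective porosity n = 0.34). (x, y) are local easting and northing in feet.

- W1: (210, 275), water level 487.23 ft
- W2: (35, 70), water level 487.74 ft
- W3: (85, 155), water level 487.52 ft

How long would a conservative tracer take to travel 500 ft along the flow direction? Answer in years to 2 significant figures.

Differences from W1: to W2 (Δx, Δy, Δh) = (-175, -205, +0.51); to W3 = (-125, -120, +0.29).
Determinant of the coordinate differences = (-175)·(-120) − (-125)·(-205) = -4625.
∂h/∂x = [(+0.51)·(-120) − (+0.29)·(-205)] / -4625 = +0.0003784
∂h/∂y = [(-175)·(+0.29) − (-125)·(+0.51)] / -4625 = -0.002811
|∇h| = √(0.0003784² + -0.002811²) = 0.002836
Seepage velocity v = K·i/n = 1.3 × 0.002836 / 0.34 = 0.01084 ft/day.
t = 500 / 0.01084 = 4.613e+04 days = 126 years.

130 years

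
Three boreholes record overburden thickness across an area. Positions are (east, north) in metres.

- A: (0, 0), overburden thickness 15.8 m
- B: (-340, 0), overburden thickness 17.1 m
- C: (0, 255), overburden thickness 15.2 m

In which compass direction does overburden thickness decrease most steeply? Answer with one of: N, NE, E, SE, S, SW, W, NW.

NE

∂d/∂x = (17.1 − 15.8) / (-340 − 0) = -0.003824
∂d/∂y = (15.2 − 15.8) / (255 − 0) = -0.002353
Steepest decrease is along −∇f = (+0.003824 E, +0.002353 N) → northeast.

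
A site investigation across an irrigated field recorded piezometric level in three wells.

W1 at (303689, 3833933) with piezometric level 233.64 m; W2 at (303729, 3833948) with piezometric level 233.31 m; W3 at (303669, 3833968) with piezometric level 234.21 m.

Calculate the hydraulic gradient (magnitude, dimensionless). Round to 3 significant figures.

0.0152

With h = a·x + b·y + c and W1 as origin, the differences give:
  40·a + 15·b = -0.33
  (-20)·a + 35·b = +0.57
Eliminate b (×35 and ×15, subtract): 1700·a = -20.100 → a = ∂h/∂x = -0.01182
Back-substitute: b = ∂h/∂y = +0.009529.
|∇h| = √(-0.01182² + 0.009529²) = 0.01518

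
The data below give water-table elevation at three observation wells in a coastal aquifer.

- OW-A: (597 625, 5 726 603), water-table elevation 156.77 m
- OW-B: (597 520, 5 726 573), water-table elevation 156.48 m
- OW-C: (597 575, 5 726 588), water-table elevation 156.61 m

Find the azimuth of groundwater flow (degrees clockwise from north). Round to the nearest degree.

169°

Taking OW-A as reference: OW-B−OW-A = (-105, -30, -0.29); OW-C−OW-A = (-50, -15, -0.16).
Solve a·Δx + b·Δy = Δh: det = (-105)·(-15) − (-50)·(-30) = 75.
∂h/∂x = [(-0.29)·(-15) − (-0.16)·(-30)] / 75 = -0.006000
∂h/∂y = [(-105)·(-0.16) − (-50)·(-0.29)] / 75 = +0.03067
Flow direction (−∇h) has components (+0.006000 E, -0.03067 N).
Azimuth = atan2(E, N) = atan2(+0.006000, -0.03067) = 168.9° ≈ 169°.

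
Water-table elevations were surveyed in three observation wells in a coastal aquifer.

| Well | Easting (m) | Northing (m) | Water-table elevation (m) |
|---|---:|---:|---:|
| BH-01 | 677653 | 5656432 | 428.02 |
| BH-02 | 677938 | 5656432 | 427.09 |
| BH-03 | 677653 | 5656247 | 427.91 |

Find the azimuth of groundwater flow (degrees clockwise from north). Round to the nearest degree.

100°

∂h/∂x = (427.09 − 428.02) / (677938 − 677653) = -0.003263
∂h/∂y = (427.91 − 428.02) / (5656247 − 5656432) = +0.0005946
Flow direction (−∇h) has components (+0.003263 E, -0.0005946 N).
Azimuth = atan2(E, N) = atan2(+0.003263, -0.0005946) = 100.3° ≈ 100°.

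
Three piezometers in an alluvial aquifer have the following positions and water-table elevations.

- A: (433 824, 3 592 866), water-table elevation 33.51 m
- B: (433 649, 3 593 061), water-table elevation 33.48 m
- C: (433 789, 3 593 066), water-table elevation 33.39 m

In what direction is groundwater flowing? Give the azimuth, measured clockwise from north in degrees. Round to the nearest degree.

With h = a·x + b·y + c and A as origin, the differences give:
  (-175)·a + 195·b = -0.03
  (-35)·a + 200·b = -0.12
Eliminate b (×200 and ×195, subtract): -28175·a = 17.400 → a = ∂h/∂x = -0.0006176
Back-substitute: b = ∂h/∂y = -0.0007081.
Flow direction (−∇h) has components (+0.0006176 E, +0.0007081 N).
Azimuth = atan2(E, N) = atan2(+0.0006176, +0.0007081) = 41.1° ≈ 041°.

041°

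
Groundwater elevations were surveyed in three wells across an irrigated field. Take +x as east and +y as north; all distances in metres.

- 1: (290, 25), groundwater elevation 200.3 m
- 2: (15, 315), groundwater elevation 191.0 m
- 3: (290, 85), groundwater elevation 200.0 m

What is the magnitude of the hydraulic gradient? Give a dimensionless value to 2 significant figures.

With h = a·x + b·y + c and 1 as origin, the differences give:
  (-275)·a + 290·b = -9.3
  0·a + 60·b = -0.3
Eliminate b (×60 and ×290, subtract): -16500·a = -471.00 → a = ∂h/∂x = +0.02855
Back-substitute: b = ∂h/∂y = -0.005000.
|∇h| = √(0.02855² + -0.005000²) = 0.02898

0.029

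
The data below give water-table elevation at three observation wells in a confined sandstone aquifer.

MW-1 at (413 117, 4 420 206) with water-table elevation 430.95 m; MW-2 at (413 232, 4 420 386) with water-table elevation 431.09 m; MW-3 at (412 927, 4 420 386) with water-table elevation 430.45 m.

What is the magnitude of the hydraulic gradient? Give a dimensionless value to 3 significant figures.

Differences from MW-1: to MW-2 (Δx, Δy, Δh) = (115, 180, +0.14); to MW-3 = (-190, 180, -0.50).
Solve a·Δx + b·Δy = Δh: det = 115·180 − (-190)·180 = 54900.
∂h/∂x = [(+0.14)·180 − (-0.50)·180] / 54900 = +0.002098
∂h/∂y = [115·(-0.50) − (-190)·(+0.14)] / 54900 = -0.0005628
|∇h| = √(0.002098² + -0.0005628²) = 0.002172

0.00217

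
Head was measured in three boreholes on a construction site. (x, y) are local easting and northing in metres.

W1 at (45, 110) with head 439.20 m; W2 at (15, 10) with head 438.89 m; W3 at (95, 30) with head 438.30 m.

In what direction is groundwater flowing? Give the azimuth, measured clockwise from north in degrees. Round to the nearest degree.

123°

Differences from W1: to W2 (Δx, Δy, Δh) = (-30, -100, -0.31); to W3 = (50, -80, -0.90).
Solve a·Δx + b·Δy = Δh: det = (-30)·(-80) − 50·(-100) = 7400.
∂h/∂x = [(-0.31)·(-80) − (-0.90)·(-100)] / 7400 = -0.008811
∂h/∂y = [(-30)·(-0.90) − 50·(-0.31)] / 7400 = +0.005743
Flow direction (−∇h) has components (+0.008811 E, -0.005743 N).
Azimuth = atan2(E, N) = atan2(+0.008811, -0.005743) = 123.1° ≈ 123°.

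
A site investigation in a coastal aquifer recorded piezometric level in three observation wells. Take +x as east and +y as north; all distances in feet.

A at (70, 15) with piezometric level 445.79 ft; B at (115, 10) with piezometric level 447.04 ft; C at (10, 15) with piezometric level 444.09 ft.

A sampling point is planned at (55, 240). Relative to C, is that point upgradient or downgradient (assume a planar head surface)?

upgradient

With h = a·x + b·y + c and A as origin, the differences give:
  45·a + (-5)·b = +1.25
  (-60)·a + 0·b = -1.70
Eliminate b (×0 and ×(-5), subtract): -300·a = -8.500 → a = ∂h/∂x = +0.02833
Back-substitute: b = ∂h/∂y = +0.005000.
Head at (55, 240) = 445.79 + (+0.02833)·(-15) + (+0.005000)·(225) = 446.49 ft.
That is higher than the 444.09 ft at C, so the point is upgradient.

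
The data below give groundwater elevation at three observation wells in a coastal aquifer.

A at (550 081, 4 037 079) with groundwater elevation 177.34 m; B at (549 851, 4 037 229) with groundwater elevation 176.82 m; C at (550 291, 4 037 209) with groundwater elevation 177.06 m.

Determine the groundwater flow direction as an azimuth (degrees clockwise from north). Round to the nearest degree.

Three-point gradient (reference A): Δ to B = (-230, 150, -0.52), Δ to C = (210, 130, -0.28).
∂h/∂x = +0.0004169, ∂h/∂y = -0.002827 (det = -61400).
Flow direction (−∇h) has components (-0.0004169 E, +0.002827 N).
Azimuth = atan2(E, N) = atan2(-0.0004169, +0.002827) = 351.6° ≈ 352°.

352°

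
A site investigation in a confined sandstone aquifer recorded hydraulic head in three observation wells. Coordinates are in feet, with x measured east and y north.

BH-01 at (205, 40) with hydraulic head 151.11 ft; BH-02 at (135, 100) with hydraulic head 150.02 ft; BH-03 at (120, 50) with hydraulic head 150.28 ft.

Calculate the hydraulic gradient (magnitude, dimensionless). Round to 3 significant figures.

0.0118

With h = a·x + b·y + c and BH-01 as origin, the differences give:
  (-70)·a + 60·b = -1.09
  (-85)·a + 10·b = -0.83
Eliminate b (×10 and ×60, subtract): 4400·a = 38.900 → a = ∂h/∂x = +0.008841
Back-substitute: b = ∂h/∂y = -0.007852.
|∇h| = √(0.008841² + -0.007852²) = 0.01182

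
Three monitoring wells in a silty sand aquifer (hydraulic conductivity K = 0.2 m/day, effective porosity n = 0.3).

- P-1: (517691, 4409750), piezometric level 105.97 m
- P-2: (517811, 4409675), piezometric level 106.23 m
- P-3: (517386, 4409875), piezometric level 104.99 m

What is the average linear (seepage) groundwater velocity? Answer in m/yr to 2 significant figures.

1.7 m/yr

With h = a·x + b·y + c and P-1 as origin, the differences give:
  120·a + (-75)·b = +0.26
  (-305)·a + 125·b = -0.98
Eliminate b (×125 and ×(-75), subtract): -7875·a = -41.000 → a = ∂h/∂x = +0.005206
Back-substitute: b = ∂h/∂y = +0.004863.
|∇h| = √(0.005206² + 0.004863²) = 0.007124
Seepage velocity v = K·i/n = 0.2 × 0.007124 / 0.3 = 0.004749 m/day = 1.735 m/yr.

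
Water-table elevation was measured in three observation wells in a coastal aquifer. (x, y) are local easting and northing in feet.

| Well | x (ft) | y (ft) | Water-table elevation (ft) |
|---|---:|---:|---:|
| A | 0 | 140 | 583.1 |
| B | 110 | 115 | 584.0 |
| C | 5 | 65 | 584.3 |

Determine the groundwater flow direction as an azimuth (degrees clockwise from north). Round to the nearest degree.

344°

Taking A as reference: B−A = (110, -25, +0.9); C−A = (5, -75, +1.2).
Solve a·Δx + b·Δy = Δh: det = 110·(-75) − 5·(-25) = -8125.
∂h/∂x = [(+0.9)·(-75) − (+1.2)·(-25)] / -8125 = +0.004615
∂h/∂y = [110·(+1.2) − 5·(+0.9)] / -8125 = -0.01569
Flow direction (−∇h) has components (-0.004615 E, +0.01569 N).
Azimuth = atan2(E, N) = atan2(-0.004615, +0.01569) = 343.6° ≈ 344°.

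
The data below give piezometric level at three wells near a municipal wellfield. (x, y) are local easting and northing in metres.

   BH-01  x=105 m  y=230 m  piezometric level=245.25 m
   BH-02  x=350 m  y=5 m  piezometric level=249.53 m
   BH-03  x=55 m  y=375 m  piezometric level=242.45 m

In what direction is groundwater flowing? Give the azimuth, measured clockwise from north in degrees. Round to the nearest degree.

001°

With h = a·x + b·y + c and BH-01 as origin, the differences give:
  245·a + (-225)·b = +4.28
  (-50)·a + 145·b = -2.80
Eliminate b (×145 and ×(-225), subtract): 24275·a = -9.400 → a = ∂h/∂x = -0.0003872
Back-substitute: b = ∂h/∂y = -0.01944.
Flow direction (−∇h) has components (+0.0003872 E, +0.01944 N).
Azimuth = atan2(E, N) = atan2(+0.0003872, +0.01944) = 1.1° ≈ 001°.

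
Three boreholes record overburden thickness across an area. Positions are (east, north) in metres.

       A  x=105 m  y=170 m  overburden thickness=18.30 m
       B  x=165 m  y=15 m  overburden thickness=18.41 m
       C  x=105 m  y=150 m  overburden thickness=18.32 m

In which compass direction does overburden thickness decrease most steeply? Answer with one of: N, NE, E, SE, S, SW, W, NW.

NE

With d = a·x + b·y + c and A as origin, the differences give:
  60·a + (-155)·b = +0.11
  0·a + (-20)·b = +0.02
Eliminate b (×(-20) and ×(-155), subtract): -1200·a = 0.900 → a = ∂d/∂x = -0.0007500
Back-substitute: b = ∂d/∂y = -0.0010000.
Steepest decrease is along −∇f = (+0.0007500 E, +0.0010000 N) → northeast.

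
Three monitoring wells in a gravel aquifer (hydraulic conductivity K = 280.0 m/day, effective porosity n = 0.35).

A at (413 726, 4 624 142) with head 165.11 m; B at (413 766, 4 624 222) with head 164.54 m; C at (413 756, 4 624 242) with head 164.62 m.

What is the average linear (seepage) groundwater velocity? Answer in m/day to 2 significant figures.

9.0 m/day

Differences from A: to B (Δx, Δy, Δh) = (40, 80, -0.57); to C = (30, 100, -0.49).
Solve a·Δx + b·Δy = Δh: det = 40·100 − 30·80 = 1600.
∂h/∂x = [(-0.57)·100 − (-0.49)·80] / 1600 = -0.01113
∂h/∂y = [40·(-0.49) − 30·(-0.57)] / 1600 = -0.001562
|∇h| = √(-0.01113² + -0.001562²) = 0.01124
Seepage velocity v = K·i/n = 280.0 × 0.01124 / 0.35 = 8.992 m/day.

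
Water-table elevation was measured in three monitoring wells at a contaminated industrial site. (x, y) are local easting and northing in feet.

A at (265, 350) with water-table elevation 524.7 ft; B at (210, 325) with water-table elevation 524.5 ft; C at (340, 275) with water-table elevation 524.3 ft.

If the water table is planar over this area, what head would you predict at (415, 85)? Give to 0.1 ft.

With h = a·x + b·y + c and A as origin, the differences give:
  (-55)·a + (-25)·b = -0.2
  75·a + (-75)·b = -0.4
Eliminate b (×(-75) and ×(-25), subtract): 6000·a = 5.00 → a = ∂h/∂x = +0.0008333
Back-substitute: b = ∂h/∂y = +0.006167.
h(415, 85) = 524.7 + (+0.0008333)·(150) + (+0.006167)·(-265) = 524.7 +0.125 -1.634 = 523.191 ft.

523.2 ft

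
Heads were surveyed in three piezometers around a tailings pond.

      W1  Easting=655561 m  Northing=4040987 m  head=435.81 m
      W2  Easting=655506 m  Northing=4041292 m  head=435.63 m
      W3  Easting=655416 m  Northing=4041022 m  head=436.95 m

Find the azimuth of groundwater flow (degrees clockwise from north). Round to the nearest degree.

Differences from W1: to W2 (Δx, Δy, Δh) = (-55, 305, -0.18); to W3 = (-145, 35, +1.14).
Solve a·Δx + b·Δy = Δh: det = (-55)·35 − (-145)·305 = 42300.
∂h/∂x = [(-0.18)·35 − (+1.14)·305] / 42300 = -0.008369
∂h/∂y = [(-55)·(+1.14) − (-145)·(-0.18)] / 42300 = -0.002099
Flow direction (−∇h) has components (+0.008369 E, +0.002099 N).
Azimuth = atan2(E, N) = atan2(+0.008369, +0.002099) = 75.9° ≈ 076°.

076°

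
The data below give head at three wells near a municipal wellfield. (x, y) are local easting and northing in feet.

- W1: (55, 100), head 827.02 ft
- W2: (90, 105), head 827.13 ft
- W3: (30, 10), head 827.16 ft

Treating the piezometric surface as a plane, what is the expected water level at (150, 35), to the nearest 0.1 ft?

Taking W1 as reference: W2−W1 = (35, 5, +0.11); W3−W1 = (-25, -90, +0.14).
Determinant of the coordinate differences = 35·(-90) − (-25)·5 = -3025.
∂h/∂x = [(+0.11)·(-90) − (+0.14)·5] / -3025 = +0.003504
∂h/∂y = [35·(+0.14) − (-25)·(+0.11)] / -3025 = -0.002529
h(150, 35) = 827.02 + (+0.003504)·(95) + (-0.002529)·(-65) = 827.02 +0.333 +0.164 = 827.517 ft.

827.5 ft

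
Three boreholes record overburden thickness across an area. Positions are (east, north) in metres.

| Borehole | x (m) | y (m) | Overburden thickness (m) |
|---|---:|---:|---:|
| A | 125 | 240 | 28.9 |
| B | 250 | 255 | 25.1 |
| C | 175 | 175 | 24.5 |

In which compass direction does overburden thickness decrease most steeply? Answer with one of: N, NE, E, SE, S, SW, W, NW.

Taking A as reference: B−A = (125, 15, -3.8); C−A = (50, -65, -4.4).
Determinant of the coordinate differences = 125·(-65) − 50·15 = -8875.
∂d/∂x = [(-3.8)·(-65) − (-4.4)·15] / -8875 = -0.03527
∂d/∂y = [125·(-4.4) − 50·(-3.8)] / -8875 = +0.04056
Steepest decrease is along −∇f = (+0.03527 E, -0.04056 N) → southeast.

SE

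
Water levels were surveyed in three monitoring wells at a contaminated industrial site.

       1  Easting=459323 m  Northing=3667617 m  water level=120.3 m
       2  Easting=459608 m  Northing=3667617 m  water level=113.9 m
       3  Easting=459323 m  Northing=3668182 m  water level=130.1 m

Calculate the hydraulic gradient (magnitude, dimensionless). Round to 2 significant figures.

∂h/∂x = (113.9 − 120.3) / (459608 − 459323) = -0.02246
∂h/∂y = (130.1 − 120.3) / (3668182 − 3667617) = +0.01735
|∇h| = √(-0.02246² + 0.01735²) = 0.02838

0.028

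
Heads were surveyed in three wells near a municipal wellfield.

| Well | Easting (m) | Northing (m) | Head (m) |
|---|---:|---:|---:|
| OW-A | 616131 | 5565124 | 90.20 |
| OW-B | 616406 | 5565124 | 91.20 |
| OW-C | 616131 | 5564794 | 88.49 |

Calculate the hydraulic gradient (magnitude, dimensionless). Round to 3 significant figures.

∂h/∂x = (91.20 − 90.20) / (616406 − 616131) = +0.003636
∂h/∂y = (88.49 − 90.20) / (5564794 − 5565124) = +0.005182
|∇h| = √(0.003636² + 0.005182²) = 0.00633

0.00633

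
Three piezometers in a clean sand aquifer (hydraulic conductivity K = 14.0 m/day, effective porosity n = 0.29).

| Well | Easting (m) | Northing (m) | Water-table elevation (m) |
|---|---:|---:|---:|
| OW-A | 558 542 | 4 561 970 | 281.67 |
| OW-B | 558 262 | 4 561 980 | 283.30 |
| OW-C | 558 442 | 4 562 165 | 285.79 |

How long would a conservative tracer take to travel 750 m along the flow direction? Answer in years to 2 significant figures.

Differences from OW-A: to OW-B (Δx, Δy, Δh) = (-280, 10, +1.63); to OW-C = (-100, 195, +4.12).
Solve a·Δx + b·Δy = Δh: det = (-280)·195 − (-100)·10 = -53600.
∂h/∂x = [(+1.63)·195 − (+4.12)·10] / -53600 = -0.005161
∂h/∂y = [(-280)·(+4.12) − (-100)·(+1.63)] / -53600 = +0.01848
|∇h| = √(-0.005161² + 0.01848²) = 0.01919
Seepage velocity v = K·i/n = 14.0 × 0.01919 / 0.29 = 0.9264 m/day.
t = 750 / 0.9264 = 809.6 days = 2.22 years.

2.2 years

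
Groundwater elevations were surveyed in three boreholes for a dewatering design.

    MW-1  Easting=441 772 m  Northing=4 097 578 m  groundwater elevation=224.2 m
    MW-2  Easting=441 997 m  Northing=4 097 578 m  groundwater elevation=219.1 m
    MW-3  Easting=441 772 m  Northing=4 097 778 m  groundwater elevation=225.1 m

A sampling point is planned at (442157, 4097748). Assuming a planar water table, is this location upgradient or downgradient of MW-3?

downgradient

∂h/∂x = (219.1 − 224.2) / (441997 − 441772) = -0.02267
∂h/∂y = (225.1 − 224.2) / (4097778 − 4097578) = +0.004500
Head at (442157, 4097748) = 224.2 + (-0.02267)·(385) + (+0.004500)·(170) = 216.24 m.
That is lower than the 225.1 m at MW-3, so the point is downgradient.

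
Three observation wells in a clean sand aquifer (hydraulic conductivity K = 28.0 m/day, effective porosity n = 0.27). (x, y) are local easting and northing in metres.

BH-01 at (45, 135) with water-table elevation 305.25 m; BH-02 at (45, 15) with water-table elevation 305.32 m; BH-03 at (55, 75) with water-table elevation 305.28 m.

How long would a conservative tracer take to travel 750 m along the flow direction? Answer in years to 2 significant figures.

26 years

Taking BH-01 as reference: BH-02−BH-01 = (0, -120, +0.07); BH-03−BH-01 = (10, -60, +0.03).
Determinant of the coordinate differences = 0·(-60) − 10·(-120) = 1200.
∂h/∂x = [(+0.07)·(-60) − (+0.03)·(-120)] / 1200 = -0.0005000
∂h/∂y = [0·(+0.03) − 10·(+0.07)] / 1200 = -0.0005833
|∇h| = √(-0.0005000² + -0.0005833²) = 0.0007683
Seepage velocity v = K·i/n = 28.0 × 0.0007683 / 0.27 = 0.07968 m/day.
t = 750 / 0.07968 = 9413 days = 25.8 years.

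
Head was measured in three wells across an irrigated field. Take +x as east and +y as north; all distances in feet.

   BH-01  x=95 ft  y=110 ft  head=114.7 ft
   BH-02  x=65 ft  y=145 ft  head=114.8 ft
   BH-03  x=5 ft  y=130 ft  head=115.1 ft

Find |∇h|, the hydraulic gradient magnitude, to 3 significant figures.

0.00485

Three-point gradient (reference BH-01): Δ to BH-02 = (-30, 35, +0.1), Δ to BH-03 = (-90, 20, +0.4).
∂h/∂x = -0.004706, ∂h/∂y = -0.001176 (det = 2550).
|∇h| = √(-0.004706² + -0.001176²) = 0.004851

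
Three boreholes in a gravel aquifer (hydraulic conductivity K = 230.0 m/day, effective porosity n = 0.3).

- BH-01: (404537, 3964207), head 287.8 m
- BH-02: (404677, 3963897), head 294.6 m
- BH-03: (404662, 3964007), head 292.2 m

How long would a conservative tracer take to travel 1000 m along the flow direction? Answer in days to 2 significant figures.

Differences from BH-01: to BH-02 (Δx, Δy, Δh) = (140, -310, +6.8); to BH-03 = (125, -200, +4.4).
Solve a·Δx + b·Δy = Δh: det = 140·(-200) − 125·(-310) = 10750.
∂h/∂x = [(+6.8)·(-200) − (+4.4)·(-310)] / 10750 = +0.0003721
∂h/∂y = [140·(+4.4) − 125·(+6.8)] / 10750 = -0.02177
|∇h| = √(0.0003721² + -0.02177²) = 0.02177
Seepage velocity v = K·i/n = 230.0 × 0.02177 / 0.3 = 16.69 m/day.
t = 1000 / 16.69 = 59.92 days.

60 days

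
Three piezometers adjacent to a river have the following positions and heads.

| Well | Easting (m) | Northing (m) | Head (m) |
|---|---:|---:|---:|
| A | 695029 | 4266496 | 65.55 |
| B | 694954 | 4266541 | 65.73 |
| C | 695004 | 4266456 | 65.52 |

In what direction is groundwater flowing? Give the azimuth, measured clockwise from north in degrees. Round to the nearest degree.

With h = a·x + b·y + c and A as origin, the differences give:
  (-75)·a + 45·b = +0.18
  (-25)·a + (-40)·b = -0.03
Eliminate b (×(-40) and ×45, subtract): 4125·a = -5.850 → a = ∂h/∂x = -0.001418
Back-substitute: b = ∂h/∂y = +0.001636.
Flow direction (−∇h) has components (+0.001418 E, -0.001636 N).
Azimuth = atan2(E, N) = atan2(+0.001418, -0.001636) = 139.1° ≈ 139°.

139°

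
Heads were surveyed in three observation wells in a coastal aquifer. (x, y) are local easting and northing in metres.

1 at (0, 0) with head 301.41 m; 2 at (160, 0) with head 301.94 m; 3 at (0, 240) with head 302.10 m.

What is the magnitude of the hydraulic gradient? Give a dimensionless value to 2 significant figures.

0.0044

∂h/∂x = (301.94 − 301.41) / (160 − 0) = +0.003312
∂h/∂y = (302.10 − 301.41) / (240 − 0) = +0.002875
|∇h| = √(0.003312² + 0.002875²) = 0.004386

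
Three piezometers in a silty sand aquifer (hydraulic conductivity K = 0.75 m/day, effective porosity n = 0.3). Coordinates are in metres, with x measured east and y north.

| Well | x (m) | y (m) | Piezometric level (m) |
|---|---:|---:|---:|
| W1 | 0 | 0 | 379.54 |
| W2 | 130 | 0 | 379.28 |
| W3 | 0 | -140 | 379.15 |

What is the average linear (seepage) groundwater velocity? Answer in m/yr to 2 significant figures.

3.1 m/yr

∂h/∂x = (379.28 − 379.54) / (130 − 0) = -0.002000
∂h/∂y = (379.15 − 379.54) / (-140 − 0) = +0.002786
|∇h| = √(-0.002000² + 0.002786²) = 0.00343
Seepage velocity v = K·i/n = 0.75 × 0.00343 / 0.3 = 0.008575 m/day = 3.132 m/yr.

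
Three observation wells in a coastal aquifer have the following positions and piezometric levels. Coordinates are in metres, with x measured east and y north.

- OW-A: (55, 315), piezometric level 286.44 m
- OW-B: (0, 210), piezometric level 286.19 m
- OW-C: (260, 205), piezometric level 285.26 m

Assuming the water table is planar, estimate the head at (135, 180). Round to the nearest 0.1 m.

Differences from OW-A: to OW-B (Δx, Δy, Δh) = (-55, -105, -0.25); to OW-C = (205, -110, -1.18).
Solve a·Δx + b·Δy = Δh: det = (-55)·(-110) − 205·(-105) = 27575.
∂h/∂x = [(-0.25)·(-110) − (-1.18)·(-105)] / 27575 = -0.003496
∂h/∂y = [(-55)·(-1.18) − 205·(-0.25)] / 27575 = +0.004212
h(135, 180) = 286.44 + (-0.003496)·(80) + (+0.004212)·(-135) = 286.44 -0.280 -0.569 = 285.592 m.

285.6 m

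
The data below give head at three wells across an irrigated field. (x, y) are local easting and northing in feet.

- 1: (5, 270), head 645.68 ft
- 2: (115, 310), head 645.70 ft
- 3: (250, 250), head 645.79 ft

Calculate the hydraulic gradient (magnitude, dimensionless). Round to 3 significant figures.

0.000721

Taking 1 as reference: 2−1 = (110, 40, +0.02); 3−1 = (245, -20, +0.11).
Solve a·Δx + b·Δy = Δh: det = 110·(-20) − 245·40 = -12000.
∂h/∂x = [(+0.02)·(-20) − (+0.11)·40] / -12000 = +0.0004000
∂h/∂y = [110·(+0.11) − 245·(+0.02)] / -12000 = -0.0006000
|∇h| = √(0.0004000² + -0.0006000²) = 0.0007211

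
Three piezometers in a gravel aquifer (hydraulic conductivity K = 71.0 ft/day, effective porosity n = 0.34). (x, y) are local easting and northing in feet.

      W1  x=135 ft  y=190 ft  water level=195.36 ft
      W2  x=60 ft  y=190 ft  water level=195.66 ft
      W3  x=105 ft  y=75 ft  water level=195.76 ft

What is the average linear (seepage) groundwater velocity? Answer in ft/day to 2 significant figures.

0.98 ft/day

Taking W1 as reference: W2−W1 = (-75, 0, +0.30); W3−W1 = (-30, -115, +0.40).
Determinant of the coordinate differences = (-75)·(-115) − (-30)·0 = 8625.
∂h/∂x = [(+0.30)·(-115) − (+0.40)·0] / 8625 = -0.004000
∂h/∂y = [(-75)·(+0.40) − (-30)·(+0.30)] / 8625 = -0.002435
|∇h| = √(-0.004000² + -0.002435²) = 0.004683
Seepage velocity v = K·i/n = 71.0 × 0.004683 / 0.34 = 0.9779 ft/day.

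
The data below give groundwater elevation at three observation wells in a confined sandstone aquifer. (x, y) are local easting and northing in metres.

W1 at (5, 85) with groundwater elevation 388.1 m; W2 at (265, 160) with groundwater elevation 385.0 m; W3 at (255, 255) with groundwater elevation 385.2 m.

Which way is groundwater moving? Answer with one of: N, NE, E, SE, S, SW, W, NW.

E

Taking W1 as reference: W2−W1 = (260, 75, -3.1); W3−W1 = (250, 170, -2.9).
Solve a·Δx + b·Δy = Δh: det = 260·170 − 250·75 = 25450.
∂h/∂x = [(-3.1)·170 − (-2.9)·75] / 25450 = -0.01216
∂h/∂y = [260·(-2.9) − 250·(-3.1)] / 25450 = +0.0008251
Flow = −∇h = (+0.01216 east, -0.0008251 north), which points east.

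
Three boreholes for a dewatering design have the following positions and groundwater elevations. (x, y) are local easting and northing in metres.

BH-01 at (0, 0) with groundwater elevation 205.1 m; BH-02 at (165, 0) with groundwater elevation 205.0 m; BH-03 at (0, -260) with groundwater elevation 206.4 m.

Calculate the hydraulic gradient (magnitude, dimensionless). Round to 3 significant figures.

∂h/∂x = (205.0 − 205.1) / (165 − 0) = -0.0006061
∂h/∂y = (206.4 − 205.1) / (-260 − 0) = -0.005000
|∇h| = √(-0.0006061² + -0.005000²) = 0.005037

0.00504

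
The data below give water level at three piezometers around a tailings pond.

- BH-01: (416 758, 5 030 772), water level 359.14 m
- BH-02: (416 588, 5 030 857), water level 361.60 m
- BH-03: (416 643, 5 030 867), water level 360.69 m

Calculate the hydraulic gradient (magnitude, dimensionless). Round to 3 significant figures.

With h = a·x + b·y + c and BH-01 as origin, the differences give:
  (-170)·a + 85·b = +2.46
  (-115)·a + 95·b = +1.55
Eliminate b (×95 and ×85, subtract): -6375·a = 101.950 → a = ∂h/∂x = -0.01599
Back-substitute: b = ∂h/∂y = -0.003043.
|∇h| = √(-0.01599² + -0.003043²) = 0.01628

0.0163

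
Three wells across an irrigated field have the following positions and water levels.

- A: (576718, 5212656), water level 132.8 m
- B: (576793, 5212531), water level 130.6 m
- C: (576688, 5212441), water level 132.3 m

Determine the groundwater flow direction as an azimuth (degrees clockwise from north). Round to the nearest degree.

Three-point gradient (reference A): Δ to B = (75, -125, -2.2), Δ to C = (-30, -215, -0.5).
∂h/∂x = -0.02065, ∂h/∂y = +0.005208 (det = -19875).
Flow direction (−∇h) has components (+0.02065 E, -0.005208 N).
Azimuth = atan2(E, N) = atan2(+0.02065, -0.005208) = 104.2° ≈ 104°.

104°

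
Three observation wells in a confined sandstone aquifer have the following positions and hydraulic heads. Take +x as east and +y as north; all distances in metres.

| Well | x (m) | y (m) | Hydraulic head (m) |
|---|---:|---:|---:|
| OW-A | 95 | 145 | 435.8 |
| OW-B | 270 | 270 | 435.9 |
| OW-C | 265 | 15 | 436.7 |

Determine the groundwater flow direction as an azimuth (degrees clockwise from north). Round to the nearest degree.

318°

With h = a·x + b·y + c and OW-A as origin, the differences give:
  175·a + 125·b = +0.1
  170·a + (-130)·b = +0.9
Eliminate b (×(-130) and ×125, subtract): -44000·a = -125.50 → a = ∂h/∂x = +0.002852
Back-substitute: b = ∂h/∂y = -0.003193.
Flow direction (−∇h) has components (-0.002852 E, +0.003193 N).
Azimuth = atan2(E, N) = atan2(-0.002852, +0.003193) = 318.2° ≈ 318°.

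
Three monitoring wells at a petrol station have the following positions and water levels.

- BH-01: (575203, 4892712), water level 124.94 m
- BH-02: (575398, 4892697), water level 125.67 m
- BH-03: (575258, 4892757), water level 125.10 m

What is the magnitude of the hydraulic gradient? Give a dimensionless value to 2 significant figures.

Taking BH-01 as reference: BH-02−BH-01 = (195, -15, +0.73); BH-03−BH-01 = (55, 45, +0.16).
Solve a·Δx + b·Δy = Δh: det = 195·45 − 55·(-15) = 9600.
∂h/∂x = [(+0.73)·45 − (+0.16)·(-15)] / 9600 = +0.003672
∂h/∂y = [195·(+0.16) − 55·(+0.73)] / 9600 = -0.0009323
|∇h| = √(0.003672² + -0.0009323²) = 0.003789

0.0038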